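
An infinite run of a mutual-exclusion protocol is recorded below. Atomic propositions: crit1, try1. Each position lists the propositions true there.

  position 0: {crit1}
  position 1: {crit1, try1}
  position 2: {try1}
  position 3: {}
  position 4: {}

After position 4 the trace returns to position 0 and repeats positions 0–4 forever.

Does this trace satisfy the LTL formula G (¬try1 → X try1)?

¬try1 → X try1 must hold at every position from 0 onward. It fails at position 3, so G (¬try1 → X try1) is false.
Positions where ¬try1 holds: 0, 3, 4.
Check X try1 at each: 0→ok, 3→fails, 4→fails.

No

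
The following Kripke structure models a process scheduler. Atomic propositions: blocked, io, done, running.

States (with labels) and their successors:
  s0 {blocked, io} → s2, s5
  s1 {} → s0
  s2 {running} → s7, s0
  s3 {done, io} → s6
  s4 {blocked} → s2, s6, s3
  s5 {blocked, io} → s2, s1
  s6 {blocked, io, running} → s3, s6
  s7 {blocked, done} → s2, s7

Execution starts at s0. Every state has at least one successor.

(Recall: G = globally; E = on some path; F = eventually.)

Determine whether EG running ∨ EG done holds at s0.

Does not hold

States satisfying running: {s2, s6}.
States satisfying EG running: {s6}.
States satisfying done: {s3, s7}.
States satisfying EG done: {s7}.
States satisfying EG running ∨ EG done: {s6, s7}.
s0 ∉ Sat(EG running ∨ EG done).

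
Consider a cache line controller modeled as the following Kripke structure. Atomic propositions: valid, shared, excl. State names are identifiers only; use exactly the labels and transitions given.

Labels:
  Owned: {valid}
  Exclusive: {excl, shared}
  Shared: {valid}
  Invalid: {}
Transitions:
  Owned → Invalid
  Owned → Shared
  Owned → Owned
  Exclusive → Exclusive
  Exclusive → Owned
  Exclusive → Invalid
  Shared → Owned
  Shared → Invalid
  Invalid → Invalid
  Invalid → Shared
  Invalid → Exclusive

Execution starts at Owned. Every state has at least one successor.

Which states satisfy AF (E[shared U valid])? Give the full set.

States satisfying E[shared U valid]: {Owned, Exclusive, Shared}.
States satisfying AF (E[shared U valid]): {Owned, Exclusive, Shared}.

{Owned, Exclusive, Shared}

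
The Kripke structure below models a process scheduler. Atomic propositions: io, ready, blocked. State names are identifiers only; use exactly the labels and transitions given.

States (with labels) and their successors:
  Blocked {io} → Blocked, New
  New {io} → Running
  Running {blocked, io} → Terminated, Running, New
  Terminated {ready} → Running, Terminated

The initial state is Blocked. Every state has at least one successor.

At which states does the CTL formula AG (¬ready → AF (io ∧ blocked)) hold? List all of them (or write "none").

States satisfying ¬ready → AF (io ∧ blocked): {New, Running, Terminated}.
States satisfying AG (¬ready → AF (io ∧ blocked)): {New, Running, Terminated}.

{New, Running, Terminated}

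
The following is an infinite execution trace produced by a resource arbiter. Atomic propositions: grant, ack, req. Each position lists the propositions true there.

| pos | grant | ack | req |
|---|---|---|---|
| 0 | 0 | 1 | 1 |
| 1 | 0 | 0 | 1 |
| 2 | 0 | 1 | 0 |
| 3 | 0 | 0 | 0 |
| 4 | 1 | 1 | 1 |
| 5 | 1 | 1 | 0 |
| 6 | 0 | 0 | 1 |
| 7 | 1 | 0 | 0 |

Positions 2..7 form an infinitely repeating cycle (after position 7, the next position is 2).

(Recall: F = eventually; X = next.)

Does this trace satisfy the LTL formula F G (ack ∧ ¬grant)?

G (ack ∧ ¬grant) is false at every position 0..7, so it never becomes true and F G (ack ∧ ¬grant) fails.

No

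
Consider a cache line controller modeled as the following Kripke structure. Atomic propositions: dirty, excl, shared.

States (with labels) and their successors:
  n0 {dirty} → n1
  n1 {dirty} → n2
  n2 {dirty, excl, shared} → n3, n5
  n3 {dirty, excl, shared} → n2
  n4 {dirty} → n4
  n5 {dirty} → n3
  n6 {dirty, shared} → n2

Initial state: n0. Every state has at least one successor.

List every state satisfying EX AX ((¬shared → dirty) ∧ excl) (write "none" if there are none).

{n0, n2, n5}

States satisfying AX ((¬shared → dirty) ∧ excl): {n1, n3, n5, n6}.
States satisfying EX AX ((¬shared → dirty) ∧ excl): {n0, n2, n5}.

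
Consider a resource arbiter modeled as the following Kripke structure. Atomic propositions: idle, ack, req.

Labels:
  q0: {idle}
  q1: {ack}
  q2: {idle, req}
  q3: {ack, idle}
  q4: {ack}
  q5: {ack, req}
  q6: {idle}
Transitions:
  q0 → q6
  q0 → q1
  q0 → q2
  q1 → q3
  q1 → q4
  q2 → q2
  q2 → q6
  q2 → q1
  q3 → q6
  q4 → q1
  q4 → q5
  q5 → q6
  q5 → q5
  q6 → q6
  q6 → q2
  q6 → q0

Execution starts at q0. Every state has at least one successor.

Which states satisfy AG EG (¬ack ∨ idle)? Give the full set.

States satisfying EG (¬ack ∨ idle): {q0, q2, q3, q6}.
States satisfying AG EG (¬ack ∨ idle): ∅.

none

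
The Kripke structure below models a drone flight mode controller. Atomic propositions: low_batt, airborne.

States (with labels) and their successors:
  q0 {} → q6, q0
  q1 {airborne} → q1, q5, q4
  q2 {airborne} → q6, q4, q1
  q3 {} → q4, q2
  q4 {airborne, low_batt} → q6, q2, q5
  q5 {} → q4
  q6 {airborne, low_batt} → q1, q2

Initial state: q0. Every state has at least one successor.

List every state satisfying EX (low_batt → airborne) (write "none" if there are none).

{q0, q1, q2, q3, q4, q5, q6}

States satisfying low_batt → airborne: {q0, q1, q2, q3, q4, q5, q6}.
States satisfying EX (low_batt → airborne): {q0, q1, q2, q3, q4, q5, q6}.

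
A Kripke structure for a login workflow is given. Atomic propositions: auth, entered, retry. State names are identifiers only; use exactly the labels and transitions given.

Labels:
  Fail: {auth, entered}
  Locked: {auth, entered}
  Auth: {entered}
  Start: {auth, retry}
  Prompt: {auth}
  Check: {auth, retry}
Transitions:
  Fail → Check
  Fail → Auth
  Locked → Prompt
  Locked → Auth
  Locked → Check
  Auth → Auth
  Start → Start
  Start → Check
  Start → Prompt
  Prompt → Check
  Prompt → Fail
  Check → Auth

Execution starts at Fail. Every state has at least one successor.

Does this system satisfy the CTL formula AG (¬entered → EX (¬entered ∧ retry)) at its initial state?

Does not hold

States satisfying ¬entered → EX (¬entered ∧ retry): {Fail, Locked, Auth, Start, Prompt}.
States satisfying AG (¬entered → EX (¬entered ∧ retry)): {Auth}.
Check is reachable from Fail and violates ¬entered → EX (¬entered ∧ retry), so AG fails at Fail.
Fail ∉ Sat(AG (¬entered → EX (¬entered ∧ retry))).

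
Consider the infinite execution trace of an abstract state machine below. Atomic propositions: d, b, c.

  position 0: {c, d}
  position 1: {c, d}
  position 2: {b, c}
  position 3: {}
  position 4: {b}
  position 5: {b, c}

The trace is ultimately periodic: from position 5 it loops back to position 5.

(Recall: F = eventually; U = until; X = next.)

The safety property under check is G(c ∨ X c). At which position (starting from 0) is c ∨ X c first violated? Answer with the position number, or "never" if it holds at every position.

Check c ∨ X c at each position in order: 0 ✓, 1 ✓, 2 ✓.
At position 3 the labels are {} and the next position 4 has {b}, so c ∨ X c is false there. This is the first violation.

3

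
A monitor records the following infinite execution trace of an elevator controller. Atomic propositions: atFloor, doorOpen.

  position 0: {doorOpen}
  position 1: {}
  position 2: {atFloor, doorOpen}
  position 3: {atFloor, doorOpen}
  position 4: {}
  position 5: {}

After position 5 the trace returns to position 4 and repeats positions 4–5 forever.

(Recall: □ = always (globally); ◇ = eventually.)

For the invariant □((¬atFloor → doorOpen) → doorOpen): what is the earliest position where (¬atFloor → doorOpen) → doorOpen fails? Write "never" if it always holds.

never

(¬atFloor → doorOpen) → doorOpen holds at every position 0..5, and those are all the positions the trace ever visits, so the invariant □((¬atFloor → doorOpen) → doorOpen) is never violated.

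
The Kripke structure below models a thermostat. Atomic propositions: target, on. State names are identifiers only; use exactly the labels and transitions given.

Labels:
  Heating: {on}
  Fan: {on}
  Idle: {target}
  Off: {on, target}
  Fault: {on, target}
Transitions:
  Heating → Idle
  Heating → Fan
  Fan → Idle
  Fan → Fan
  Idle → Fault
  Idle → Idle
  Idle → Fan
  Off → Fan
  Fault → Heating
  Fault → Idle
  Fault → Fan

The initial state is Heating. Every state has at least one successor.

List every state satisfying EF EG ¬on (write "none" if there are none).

{Heating, Fan, Idle, Off, Fault}

States satisfying EG ¬on: {Idle}.
States satisfying EF EG ¬on: {Heating, Fan, Idle, Off, Fault}.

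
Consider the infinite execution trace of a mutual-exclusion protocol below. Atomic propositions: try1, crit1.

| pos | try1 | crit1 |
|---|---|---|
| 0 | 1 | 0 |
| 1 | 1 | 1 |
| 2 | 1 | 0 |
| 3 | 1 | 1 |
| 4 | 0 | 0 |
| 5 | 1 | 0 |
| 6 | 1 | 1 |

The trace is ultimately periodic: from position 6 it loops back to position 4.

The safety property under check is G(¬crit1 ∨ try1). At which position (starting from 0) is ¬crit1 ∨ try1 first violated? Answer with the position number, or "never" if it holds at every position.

¬crit1 ∨ try1 holds at every position 0..6, and those are all the positions the trace ever visits, so the invariant G(¬crit1 ∨ try1) is never violated.

never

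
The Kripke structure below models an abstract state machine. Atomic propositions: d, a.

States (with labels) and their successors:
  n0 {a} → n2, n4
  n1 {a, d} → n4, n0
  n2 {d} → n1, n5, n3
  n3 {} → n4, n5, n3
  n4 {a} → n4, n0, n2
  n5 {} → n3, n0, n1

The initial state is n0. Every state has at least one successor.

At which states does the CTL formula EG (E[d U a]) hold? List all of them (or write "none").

States satisfying E[d U a]: {n0, n1, n2, n4}.
States satisfying EG (E[d U a]): {n0, n1, n2, n4}.

{n0, n1, n2, n4}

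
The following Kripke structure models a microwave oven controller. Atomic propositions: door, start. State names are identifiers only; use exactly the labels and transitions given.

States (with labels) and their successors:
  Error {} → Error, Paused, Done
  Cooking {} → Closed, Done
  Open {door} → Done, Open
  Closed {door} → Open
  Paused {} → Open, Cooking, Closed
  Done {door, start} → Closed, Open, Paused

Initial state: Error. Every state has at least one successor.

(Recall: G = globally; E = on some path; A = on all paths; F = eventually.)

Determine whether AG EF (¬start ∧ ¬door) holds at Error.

Satisfied

States satisfying EF (¬start ∧ ¬door): {Error, Cooking, Open, Closed, Paused, Done}.
States satisfying AG EF (¬start ∧ ¬door): {Error, Cooking, Open, Closed, Paused, Done}.
Every state reachable from Error satisfies EF (¬start ∧ ¬door).
Error ∈ Sat(AG EF (¬start ∧ ¬door)).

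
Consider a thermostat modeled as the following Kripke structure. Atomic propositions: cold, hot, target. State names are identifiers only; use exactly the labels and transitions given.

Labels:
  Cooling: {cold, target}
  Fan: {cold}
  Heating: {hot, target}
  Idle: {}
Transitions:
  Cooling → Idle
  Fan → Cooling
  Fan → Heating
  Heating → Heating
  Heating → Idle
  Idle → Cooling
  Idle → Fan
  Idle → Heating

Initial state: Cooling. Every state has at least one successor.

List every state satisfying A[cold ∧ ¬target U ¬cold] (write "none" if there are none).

States satisfying cold ∧ ¬target: {Fan}.
States satisfying ¬cold: {Heating, Idle}.
States satisfying A[cold ∧ ¬target U ¬cold]: {Heating, Idle}.

{Heating, Idle}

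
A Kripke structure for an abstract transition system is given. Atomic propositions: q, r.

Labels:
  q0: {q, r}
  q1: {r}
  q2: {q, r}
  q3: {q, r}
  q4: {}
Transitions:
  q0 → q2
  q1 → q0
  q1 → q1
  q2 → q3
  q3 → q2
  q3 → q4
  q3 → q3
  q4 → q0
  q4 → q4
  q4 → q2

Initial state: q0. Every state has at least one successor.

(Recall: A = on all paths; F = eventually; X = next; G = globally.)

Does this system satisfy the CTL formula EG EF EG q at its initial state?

Satisfied

States satisfying EF EG q: {q0, q1, q2, q3, q4}.
States satisfying EG EF EG q: {q0, q1, q2, q3, q4}.
q0 ∈ Sat(EG EF EG q).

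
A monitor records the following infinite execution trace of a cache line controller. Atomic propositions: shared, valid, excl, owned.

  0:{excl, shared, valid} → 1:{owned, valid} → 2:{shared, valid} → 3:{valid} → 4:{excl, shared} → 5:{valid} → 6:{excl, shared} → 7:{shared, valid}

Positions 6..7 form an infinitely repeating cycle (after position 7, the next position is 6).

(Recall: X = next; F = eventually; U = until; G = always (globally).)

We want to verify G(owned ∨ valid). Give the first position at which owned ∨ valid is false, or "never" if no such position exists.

Check owned ∨ valid at each position in order: 0 ✓, 1 ✓, 2 ✓, 3 ✓.
At position 4 the labels are {excl, shared}, so owned ∨ valid is false there. This is the first violation.

4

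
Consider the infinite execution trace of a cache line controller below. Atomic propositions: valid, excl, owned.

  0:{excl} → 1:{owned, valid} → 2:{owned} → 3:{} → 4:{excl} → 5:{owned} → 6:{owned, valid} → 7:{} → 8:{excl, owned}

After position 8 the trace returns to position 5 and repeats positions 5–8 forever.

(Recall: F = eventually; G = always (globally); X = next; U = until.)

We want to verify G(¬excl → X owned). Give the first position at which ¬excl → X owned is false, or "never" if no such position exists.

Check ¬excl → X owned at each position in order: 0 ✓, 1 ✓.
At position 2 the labels are {owned} and the next position 3 has {}, so ¬excl → X owned is false there. This is the first violation.

2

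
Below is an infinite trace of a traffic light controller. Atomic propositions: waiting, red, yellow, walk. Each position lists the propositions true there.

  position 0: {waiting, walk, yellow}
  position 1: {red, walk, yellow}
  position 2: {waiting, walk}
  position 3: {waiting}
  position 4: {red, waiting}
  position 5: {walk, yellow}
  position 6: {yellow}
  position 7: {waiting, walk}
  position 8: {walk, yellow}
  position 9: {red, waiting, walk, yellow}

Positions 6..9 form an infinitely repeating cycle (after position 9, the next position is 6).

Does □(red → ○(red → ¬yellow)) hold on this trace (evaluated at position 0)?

red → ○(red → ¬yellow) holds at every position 0..9, and those are all positions ever visited, so □(red → ○(red → ¬yellow)) holds.
Positions where red holds: 1, 4, 9.
Check ○(red → ¬yellow) at each: 1→ok, 4→ok, 9→ok.

Satisfied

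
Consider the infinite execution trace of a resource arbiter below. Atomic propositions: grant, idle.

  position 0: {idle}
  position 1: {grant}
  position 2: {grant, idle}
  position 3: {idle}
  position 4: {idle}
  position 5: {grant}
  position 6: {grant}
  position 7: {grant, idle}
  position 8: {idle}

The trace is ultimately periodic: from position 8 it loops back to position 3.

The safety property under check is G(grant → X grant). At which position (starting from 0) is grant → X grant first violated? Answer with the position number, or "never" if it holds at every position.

Check grant → X grant at each position in order: 0 ✓, 1 ✓.
At position 2 the labels are {grant, idle} and the next position 3 has {idle}, so grant → X grant is false there. This is the first violation.

2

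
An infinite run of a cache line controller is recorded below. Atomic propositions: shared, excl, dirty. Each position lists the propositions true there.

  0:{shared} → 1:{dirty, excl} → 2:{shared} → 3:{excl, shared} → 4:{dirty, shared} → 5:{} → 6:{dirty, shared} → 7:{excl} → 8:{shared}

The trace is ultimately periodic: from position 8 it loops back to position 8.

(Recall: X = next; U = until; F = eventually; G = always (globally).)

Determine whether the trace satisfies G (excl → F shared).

excl → F shared holds at every position 0..8, and those are all positions ever visited, so G (excl → F shared) holds.
Positions where excl holds: 1, 3, 7.
Check F shared at each: 1→ok, 3→ok, 7→ok.

Yes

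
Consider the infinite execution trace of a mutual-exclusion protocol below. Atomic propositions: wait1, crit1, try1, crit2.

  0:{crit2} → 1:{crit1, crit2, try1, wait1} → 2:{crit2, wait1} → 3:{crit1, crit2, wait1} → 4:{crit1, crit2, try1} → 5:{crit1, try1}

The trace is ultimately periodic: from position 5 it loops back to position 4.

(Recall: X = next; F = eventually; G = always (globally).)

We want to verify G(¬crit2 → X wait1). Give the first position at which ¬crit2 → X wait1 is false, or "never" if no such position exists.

5

Check ¬crit2 → X wait1 at each position in order: 0 ✓, 1 ✓, 2 ✓, 3 ✓, 4 ✓.
At position 5 the labels are {crit1, try1} and the next position 4 has {crit1, crit2, try1}, so ¬crit2 → X wait1 is false there. This is the first violation.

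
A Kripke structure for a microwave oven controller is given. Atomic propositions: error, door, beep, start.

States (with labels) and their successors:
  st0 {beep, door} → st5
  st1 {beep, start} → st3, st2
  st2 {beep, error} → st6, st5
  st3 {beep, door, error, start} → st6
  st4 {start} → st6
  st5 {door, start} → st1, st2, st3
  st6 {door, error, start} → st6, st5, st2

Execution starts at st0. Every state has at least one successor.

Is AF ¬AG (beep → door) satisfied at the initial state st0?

Yes

States satisfying ¬AG (beep → door): {st0, st1, st2, st3, st4, st5, st6}.
States satisfying AF ¬AG (beep → door): {st0, st1, st2, st3, st4, st5, st6}.
st0 ∈ Sat(AF ¬AG (beep → door)).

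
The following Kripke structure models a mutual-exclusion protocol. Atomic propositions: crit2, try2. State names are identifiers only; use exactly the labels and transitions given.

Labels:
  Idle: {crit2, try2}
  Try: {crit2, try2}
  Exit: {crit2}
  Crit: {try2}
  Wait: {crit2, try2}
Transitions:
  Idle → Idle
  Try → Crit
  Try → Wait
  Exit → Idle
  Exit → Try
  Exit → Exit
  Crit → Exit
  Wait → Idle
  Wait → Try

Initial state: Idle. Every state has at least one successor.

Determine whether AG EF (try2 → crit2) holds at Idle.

States satisfying EF (try2 → crit2): {Idle, Try, Exit, Crit, Wait}.
States satisfying AG EF (try2 → crit2): {Idle, Try, Exit, Crit, Wait}.
Every state reachable from Idle satisfies EF (try2 → crit2).
Idle ∈ Sat(AG EF (try2 → crit2)).

Satisfied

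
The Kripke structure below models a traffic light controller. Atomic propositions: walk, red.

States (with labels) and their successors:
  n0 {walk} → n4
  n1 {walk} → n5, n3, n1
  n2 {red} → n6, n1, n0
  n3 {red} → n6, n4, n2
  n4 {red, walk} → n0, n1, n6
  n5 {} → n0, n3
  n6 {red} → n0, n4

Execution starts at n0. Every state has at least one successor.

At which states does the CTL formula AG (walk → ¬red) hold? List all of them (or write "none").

none

States satisfying walk → ¬red: {n0, n1, n2, n3, n5, n6}.
States satisfying AG (walk → ¬red): ∅.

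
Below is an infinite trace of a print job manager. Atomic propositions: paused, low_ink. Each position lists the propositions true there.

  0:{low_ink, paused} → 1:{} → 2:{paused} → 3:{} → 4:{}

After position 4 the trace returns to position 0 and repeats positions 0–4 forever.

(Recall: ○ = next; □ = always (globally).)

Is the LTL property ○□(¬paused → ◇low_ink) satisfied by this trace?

Yes

The position after 0 is 1; □(¬paused → ◇low_ink) is true there.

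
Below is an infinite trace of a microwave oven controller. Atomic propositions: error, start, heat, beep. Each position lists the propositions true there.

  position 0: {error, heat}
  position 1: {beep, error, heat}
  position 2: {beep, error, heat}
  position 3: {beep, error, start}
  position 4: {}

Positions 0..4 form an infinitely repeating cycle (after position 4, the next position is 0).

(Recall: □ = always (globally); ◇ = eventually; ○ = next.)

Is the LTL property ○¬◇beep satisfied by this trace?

The position after 0 is 1; ¬◇beep is false there.

Violated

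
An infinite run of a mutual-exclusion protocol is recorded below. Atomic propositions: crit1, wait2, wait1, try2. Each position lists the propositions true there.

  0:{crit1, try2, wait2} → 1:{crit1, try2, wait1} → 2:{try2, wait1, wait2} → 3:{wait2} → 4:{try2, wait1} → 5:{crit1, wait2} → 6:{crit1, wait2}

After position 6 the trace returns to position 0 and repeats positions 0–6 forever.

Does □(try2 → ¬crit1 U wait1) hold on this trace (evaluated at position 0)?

No

try2 → ¬crit1 U wait1 must hold at every position from 0 onward. It fails at position 0, so □(try2 → ¬crit1 U wait1) is false.
Positions where try2 holds: 0, 1, 2, 4.
Check ¬crit1 U wait1 at each: 0→fails, 1→ok, 2→ok, 4→ok.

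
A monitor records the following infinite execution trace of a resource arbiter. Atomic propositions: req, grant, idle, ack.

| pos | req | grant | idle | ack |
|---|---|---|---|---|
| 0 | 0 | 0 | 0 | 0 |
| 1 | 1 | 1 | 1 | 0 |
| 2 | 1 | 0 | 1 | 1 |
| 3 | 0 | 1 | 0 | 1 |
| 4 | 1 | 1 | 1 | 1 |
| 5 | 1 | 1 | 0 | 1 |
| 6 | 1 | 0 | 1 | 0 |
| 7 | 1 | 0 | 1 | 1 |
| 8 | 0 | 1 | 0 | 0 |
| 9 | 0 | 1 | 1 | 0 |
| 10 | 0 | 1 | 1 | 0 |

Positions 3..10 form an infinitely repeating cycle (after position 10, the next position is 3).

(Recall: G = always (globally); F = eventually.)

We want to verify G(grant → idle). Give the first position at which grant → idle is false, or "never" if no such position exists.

Check grant → idle at each position in order: 0 ✓, 1 ✓, 2 ✓.
At position 3 the labels are {ack, grant}, so grant → idle is false there. This is the first violation.

3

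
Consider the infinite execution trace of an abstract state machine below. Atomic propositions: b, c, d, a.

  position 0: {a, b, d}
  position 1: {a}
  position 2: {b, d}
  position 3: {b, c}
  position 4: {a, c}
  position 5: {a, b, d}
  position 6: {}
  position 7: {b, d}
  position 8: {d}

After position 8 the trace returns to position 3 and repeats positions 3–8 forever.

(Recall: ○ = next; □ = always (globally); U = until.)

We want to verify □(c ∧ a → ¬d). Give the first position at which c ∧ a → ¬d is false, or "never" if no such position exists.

never

c ∧ a → ¬d holds at every position 0..8, and those are all the positions the trace ever visits, so the invariant □(c ∧ a → ¬d) is never violated.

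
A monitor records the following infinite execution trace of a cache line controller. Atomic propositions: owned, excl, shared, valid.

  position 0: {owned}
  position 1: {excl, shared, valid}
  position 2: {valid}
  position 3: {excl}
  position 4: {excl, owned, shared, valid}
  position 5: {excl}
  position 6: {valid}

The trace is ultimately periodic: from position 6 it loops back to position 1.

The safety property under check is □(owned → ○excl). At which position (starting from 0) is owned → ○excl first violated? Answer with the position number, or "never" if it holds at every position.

never

owned → ○excl holds at every position 0..6, and those are all the positions the trace ever visits, so the invariant □(owned → ○excl) is never violated.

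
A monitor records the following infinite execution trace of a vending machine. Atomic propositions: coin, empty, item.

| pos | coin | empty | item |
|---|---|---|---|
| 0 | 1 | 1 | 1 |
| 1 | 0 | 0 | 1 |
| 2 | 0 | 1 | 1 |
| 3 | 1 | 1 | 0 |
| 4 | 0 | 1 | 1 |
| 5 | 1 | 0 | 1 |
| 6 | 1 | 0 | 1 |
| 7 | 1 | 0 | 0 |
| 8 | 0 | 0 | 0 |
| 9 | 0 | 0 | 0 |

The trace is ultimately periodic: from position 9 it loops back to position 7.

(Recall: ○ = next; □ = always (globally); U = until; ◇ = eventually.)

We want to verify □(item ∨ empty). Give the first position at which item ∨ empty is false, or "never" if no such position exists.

Check item ∨ empty at each position in order: 0 ✓, 1 ✓, 2 ✓, 3 ✓, 4 ✓, 5 ✓, 6 ✓.
At position 7 the labels are {coin}, so item ∨ empty is false there. This is the first violation.

7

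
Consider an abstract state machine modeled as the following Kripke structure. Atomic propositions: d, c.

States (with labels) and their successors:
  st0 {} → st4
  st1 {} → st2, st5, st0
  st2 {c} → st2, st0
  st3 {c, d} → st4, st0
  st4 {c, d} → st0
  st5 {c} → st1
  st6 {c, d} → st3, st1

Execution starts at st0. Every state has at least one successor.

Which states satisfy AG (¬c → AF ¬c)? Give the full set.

{st0, st1, st2, st3, st4, st5, st6}

States satisfying ¬c → AF ¬c: {st0, st1, st2, st3, st4, st5, st6}.
States satisfying AG (¬c → AF ¬c): {st0, st1, st2, st3, st4, st5, st6}.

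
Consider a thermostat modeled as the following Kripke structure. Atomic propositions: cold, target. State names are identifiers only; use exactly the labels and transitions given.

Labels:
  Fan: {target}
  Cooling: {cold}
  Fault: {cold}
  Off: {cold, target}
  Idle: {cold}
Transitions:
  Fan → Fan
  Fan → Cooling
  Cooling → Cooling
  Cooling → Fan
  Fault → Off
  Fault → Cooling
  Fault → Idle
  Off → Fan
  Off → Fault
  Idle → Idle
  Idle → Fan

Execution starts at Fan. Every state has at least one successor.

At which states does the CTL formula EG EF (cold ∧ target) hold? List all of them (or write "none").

{Fault, Off}

States satisfying EF (cold ∧ target): {Fault, Off}.
States satisfying EG EF (cold ∧ target): {Fault, Off}.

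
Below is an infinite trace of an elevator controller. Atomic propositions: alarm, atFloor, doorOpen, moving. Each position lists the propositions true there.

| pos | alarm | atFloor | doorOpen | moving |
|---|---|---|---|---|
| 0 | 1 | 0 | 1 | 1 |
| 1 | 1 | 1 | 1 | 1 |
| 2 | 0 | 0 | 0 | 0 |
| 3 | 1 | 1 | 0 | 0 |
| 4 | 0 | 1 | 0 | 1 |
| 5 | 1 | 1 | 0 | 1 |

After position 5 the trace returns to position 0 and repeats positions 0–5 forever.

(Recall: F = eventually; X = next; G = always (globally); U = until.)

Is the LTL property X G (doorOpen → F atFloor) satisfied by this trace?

Holds

The position after 0 is 1; G (doorOpen → F atFloor) is true there.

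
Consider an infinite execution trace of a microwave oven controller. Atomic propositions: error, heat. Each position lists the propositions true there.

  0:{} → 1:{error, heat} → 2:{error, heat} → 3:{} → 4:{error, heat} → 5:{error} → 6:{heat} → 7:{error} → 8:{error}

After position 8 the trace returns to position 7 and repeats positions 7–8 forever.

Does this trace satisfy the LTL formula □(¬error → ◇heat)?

Holds

¬error → ◇heat holds at every position 0..8, and those are all positions ever visited, so □(¬error → ◇heat) holds.
Positions where ¬error holds: 0, 3, 6.
Check ◇heat at each: 0→ok, 3→ok, 6→ok.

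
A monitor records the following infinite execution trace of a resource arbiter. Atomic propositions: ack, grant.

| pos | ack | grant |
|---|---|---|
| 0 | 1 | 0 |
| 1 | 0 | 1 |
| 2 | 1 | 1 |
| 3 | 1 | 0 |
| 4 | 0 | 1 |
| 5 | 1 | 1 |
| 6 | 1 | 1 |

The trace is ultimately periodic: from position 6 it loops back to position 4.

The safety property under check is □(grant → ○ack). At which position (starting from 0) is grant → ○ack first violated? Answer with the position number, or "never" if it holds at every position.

Check grant → ○ack at each position in order: 0 ✓, 1 ✓, 2 ✓, 3 ✓, 4 ✓, 5 ✓.
At position 6 the labels are {ack, grant} and the next position 4 has {grant}, so grant → ○ack is false there. This is the first violation.

6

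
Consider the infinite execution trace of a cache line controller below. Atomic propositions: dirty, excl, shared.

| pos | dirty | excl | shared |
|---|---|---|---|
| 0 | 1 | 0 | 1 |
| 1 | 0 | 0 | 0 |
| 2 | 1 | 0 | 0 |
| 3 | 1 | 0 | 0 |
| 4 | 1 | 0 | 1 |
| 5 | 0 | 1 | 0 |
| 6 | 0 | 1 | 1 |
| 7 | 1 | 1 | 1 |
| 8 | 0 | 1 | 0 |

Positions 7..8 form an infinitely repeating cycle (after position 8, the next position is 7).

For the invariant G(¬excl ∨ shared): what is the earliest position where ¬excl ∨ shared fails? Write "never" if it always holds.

5

Check ¬excl ∨ shared at each position in order: 0 ✓, 1 ✓, 2 ✓, 3 ✓, 4 ✓.
At position 5 the labels are {excl}, so ¬excl ∨ shared is false there. This is the first violation.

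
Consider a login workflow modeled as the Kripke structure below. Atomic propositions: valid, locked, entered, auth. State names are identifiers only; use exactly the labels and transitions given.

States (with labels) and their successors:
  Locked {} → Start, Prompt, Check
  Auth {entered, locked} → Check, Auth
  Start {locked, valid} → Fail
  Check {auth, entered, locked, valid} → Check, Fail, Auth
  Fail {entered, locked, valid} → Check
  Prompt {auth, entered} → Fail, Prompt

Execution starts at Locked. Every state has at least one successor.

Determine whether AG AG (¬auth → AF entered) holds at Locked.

Satisfied

States satisfying AG (¬auth → AF entered): {Locked, Auth, Start, Check, Fail, Prompt}.
States satisfying AG AG (¬auth → AF entered): {Locked, Auth, Start, Check, Fail, Prompt}.
Every state reachable from Locked satisfies AG (¬auth → AF entered).
Locked ∈ Sat(AG AG (¬auth → AF entered)).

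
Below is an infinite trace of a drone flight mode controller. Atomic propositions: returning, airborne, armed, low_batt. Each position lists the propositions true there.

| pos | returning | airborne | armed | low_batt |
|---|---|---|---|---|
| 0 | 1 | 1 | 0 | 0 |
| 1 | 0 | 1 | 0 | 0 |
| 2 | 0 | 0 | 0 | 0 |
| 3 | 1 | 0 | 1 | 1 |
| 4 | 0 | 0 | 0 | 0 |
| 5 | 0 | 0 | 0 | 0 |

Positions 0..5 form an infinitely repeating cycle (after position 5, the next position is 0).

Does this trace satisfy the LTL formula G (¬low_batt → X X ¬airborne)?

Violated

¬low_batt → X X ¬airborne must hold at every position from 0 onward. It fails at position 4, so G (¬low_batt → X X ¬airborne) is false.
Positions where ¬low_batt holds: 0, 1, 2, 4, 5.
Check X X ¬airborne at each: 0→ok, 1→ok, 2→ok, 4→fails, 5→fails.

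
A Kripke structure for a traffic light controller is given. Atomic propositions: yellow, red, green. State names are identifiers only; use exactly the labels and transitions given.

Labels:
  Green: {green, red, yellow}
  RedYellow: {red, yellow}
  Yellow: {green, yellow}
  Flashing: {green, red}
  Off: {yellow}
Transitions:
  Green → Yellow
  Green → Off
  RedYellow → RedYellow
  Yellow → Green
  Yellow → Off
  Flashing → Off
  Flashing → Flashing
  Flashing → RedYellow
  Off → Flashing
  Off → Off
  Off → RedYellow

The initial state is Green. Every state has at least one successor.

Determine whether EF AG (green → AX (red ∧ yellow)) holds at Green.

States satisfying AG (green → AX (red ∧ yellow)): {RedYellow}.
States satisfying EF AG (green → AX (red ∧ yellow)): {Green, RedYellow, Yellow, Flashing, Off}.
Some path from Green reaches a state where AG (green → AX (red ∧ yellow)) holds.
Green ∈ Sat(EF AG (green → AX (red ∧ yellow))).

Holds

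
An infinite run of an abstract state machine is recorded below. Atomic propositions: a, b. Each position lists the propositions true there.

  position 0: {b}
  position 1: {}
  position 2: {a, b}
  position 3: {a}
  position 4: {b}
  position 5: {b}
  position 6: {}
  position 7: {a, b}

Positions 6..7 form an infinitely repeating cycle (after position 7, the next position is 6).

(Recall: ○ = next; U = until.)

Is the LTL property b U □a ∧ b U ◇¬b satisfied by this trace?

Violated

Walking from position 0: at position 1, □a has not yet held and b fails, so b U □a is false.
Walking from position 0: ◇¬b first holds at position 0, and b holds at every earlier position along the way, so b U ◇¬b holds.
At position 0: b U □a is false; b U ◇¬b is true; so b U □a ∧ b U ◇¬b is false.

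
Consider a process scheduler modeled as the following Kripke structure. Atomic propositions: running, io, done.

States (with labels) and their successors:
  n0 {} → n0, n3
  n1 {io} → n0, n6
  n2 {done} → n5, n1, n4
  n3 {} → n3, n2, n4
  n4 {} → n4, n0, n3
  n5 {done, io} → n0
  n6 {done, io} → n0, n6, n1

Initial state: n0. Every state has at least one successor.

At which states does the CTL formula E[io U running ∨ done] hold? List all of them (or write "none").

States satisfying io: {n1, n5, n6}.
States satisfying running ∨ done: {n2, n5, n6}.
States satisfying E[io U running ∨ done]: {n1, n2, n5, n6}.

{n1, n2, n5, n6}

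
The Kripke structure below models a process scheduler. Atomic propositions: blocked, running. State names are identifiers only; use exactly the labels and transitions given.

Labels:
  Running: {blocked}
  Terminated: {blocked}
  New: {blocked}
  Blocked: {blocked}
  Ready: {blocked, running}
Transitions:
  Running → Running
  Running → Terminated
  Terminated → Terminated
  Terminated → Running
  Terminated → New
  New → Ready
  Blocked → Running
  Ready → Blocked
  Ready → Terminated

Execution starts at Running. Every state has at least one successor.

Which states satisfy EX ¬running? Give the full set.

{Running, Terminated, Blocked, Ready}

States satisfying ¬running: {Running, Terminated, New, Blocked}.
States satisfying EX ¬running: {Running, Terminated, Blocked, Ready}.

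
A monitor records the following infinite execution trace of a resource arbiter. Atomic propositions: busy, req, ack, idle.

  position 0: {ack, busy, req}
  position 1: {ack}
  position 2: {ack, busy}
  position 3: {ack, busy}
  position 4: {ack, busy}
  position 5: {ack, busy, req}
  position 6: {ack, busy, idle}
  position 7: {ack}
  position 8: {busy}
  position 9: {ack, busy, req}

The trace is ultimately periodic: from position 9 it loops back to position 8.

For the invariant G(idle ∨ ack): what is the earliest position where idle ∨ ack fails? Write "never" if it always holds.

8

Check idle ∨ ack at each position in order: 0 ✓, 1 ✓, 2 ✓, 3 ✓, 4 ✓, 5 ✓, 6 ✓, 7 ✓.
At position 8 the labels are {busy}, so idle ∨ ack is false there. This is the first violation.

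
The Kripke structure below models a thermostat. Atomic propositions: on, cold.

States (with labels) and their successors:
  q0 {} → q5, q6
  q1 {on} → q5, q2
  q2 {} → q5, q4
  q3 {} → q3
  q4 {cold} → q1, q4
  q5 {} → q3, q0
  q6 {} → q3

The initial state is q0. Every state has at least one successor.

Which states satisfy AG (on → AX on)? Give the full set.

States satisfying on → AX on: {q0, q2, q3, q4, q5, q6}.
States satisfying AG (on → AX on): {q0, q3, q5, q6}.

{q0, q3, q5, q6}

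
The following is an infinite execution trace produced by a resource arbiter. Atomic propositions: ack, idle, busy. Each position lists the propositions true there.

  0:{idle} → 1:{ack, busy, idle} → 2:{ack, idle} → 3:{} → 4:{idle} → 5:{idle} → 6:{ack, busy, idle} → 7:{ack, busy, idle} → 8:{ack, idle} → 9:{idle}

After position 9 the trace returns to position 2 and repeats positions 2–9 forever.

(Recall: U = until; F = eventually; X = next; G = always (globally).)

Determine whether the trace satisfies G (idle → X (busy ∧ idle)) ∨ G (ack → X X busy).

Violated

idle → X (busy ∧ idle) must hold at every position from 0 onward. It fails at position 1, so G (idle → X (busy ∧ idle)) is false.
Positions where idle holds: 0, 1, 2, 4, 5, 6, 7, 8, 9.
Check X (busy ∧ idle) at each: 0→ok, 1→fails, 2→fails, 4→fails, 5→ok, 6→ok, 7→fails, 8→fails, 9→fails.
ack → X X busy must hold at every position from 0 onward. It fails at position 1, so G (ack → X X busy) is false.
Positions where ack holds: 1, 2, 6, 7, 8.
Check X X busy at each: 1→fails, 2→fails, 6→fails, 7→fails, 8→fails.
At position 0: G (idle → X (busy ∧ idle)) is false; G (ack → X X busy) is false; so G (idle → X (busy ∧ idle)) ∨ G (ack → X X busy) is false.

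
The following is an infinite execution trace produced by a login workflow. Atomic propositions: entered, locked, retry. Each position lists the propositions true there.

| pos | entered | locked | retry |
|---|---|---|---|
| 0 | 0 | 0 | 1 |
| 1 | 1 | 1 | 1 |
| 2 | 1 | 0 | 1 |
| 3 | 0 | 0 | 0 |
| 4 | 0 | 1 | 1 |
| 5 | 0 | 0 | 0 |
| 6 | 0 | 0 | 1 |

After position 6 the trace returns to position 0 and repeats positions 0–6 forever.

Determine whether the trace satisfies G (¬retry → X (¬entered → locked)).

¬retry → X (¬entered → locked) must hold at every position from 0 onward. It fails at position 5, so G (¬retry → X (¬entered → locked)) is false.
Positions where ¬retry holds: 3, 5.
Check X (¬entered → locked) at each: 3→ok, 5→fails.

No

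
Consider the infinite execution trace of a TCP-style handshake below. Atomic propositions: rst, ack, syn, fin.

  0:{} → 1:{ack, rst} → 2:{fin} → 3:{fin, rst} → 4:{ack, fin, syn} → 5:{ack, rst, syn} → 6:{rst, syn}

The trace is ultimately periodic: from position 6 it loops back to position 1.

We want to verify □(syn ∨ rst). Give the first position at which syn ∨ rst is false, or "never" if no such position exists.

At position 0 the labels are {}, so syn ∨ rst is false there. This is the first violation.

0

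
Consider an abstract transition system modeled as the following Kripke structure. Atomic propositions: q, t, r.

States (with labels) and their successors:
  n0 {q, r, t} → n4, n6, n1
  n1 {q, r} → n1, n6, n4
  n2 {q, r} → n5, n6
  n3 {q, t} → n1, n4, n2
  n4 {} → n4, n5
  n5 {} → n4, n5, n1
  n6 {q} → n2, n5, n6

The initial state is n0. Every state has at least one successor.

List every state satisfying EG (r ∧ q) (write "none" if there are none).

States satisfying r ∧ q: {n0, n1, n2}.
States satisfying EG (r ∧ q): {n0, n1}.

{n0, n1}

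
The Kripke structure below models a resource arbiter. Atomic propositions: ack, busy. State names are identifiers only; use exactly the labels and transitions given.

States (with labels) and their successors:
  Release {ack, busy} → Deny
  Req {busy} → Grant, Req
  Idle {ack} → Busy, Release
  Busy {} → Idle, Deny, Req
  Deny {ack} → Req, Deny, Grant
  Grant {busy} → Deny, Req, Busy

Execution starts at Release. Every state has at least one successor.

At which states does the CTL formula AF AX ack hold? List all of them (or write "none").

States satisfying AX ack: {Release}.
States satisfying AF AX ack: {Release}.

{Release}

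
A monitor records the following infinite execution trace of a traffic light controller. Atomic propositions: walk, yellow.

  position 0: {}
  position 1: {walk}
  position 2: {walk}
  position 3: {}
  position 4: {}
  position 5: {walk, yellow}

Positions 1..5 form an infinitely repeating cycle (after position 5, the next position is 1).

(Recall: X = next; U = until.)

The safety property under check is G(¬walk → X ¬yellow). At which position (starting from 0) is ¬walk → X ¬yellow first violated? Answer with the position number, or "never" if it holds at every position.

4

Check ¬walk → X ¬yellow at each position in order: 0 ✓, 1 ✓, 2 ✓, 3 ✓.
At position 4 the labels are {} and the next position 5 has {walk, yellow}, so ¬walk → X ¬yellow is false there. This is the first violation.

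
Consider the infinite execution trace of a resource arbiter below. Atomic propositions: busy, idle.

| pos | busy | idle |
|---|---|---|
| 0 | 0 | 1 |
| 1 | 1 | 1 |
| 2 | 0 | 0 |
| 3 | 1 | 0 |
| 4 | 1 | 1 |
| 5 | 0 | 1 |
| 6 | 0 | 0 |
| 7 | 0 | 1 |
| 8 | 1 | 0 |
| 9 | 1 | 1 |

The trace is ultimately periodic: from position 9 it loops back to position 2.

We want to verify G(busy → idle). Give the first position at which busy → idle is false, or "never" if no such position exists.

Check busy → idle at each position in order: 0 ✓, 1 ✓, 2 ✓.
At position 3 the labels are {busy}, so busy → idle is false there. This is the first violation.

3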